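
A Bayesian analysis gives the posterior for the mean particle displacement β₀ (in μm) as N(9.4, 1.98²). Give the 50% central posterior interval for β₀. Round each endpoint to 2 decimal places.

The posterior is symmetric, so the 50% equal-tailed interval is β₀ = 9.4 ± z·1.98 with z = 0.674.
Half-width: 0.674 × 1.98 = 1.34.
9.4 − 1.34 = 8.06; 9.4 + 1.34 = 10.74.

[8.06, 10.74]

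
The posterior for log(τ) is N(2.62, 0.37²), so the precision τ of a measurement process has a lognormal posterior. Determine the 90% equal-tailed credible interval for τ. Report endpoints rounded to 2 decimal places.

[7.47, 25.24]

On the log scale the 90% interval is 2.62 ± 1.645 × 0.37 = [2.0114, 3.2286].
Exponentiate: [e^2.0114, e^3.2286] = [7.47, 25.24].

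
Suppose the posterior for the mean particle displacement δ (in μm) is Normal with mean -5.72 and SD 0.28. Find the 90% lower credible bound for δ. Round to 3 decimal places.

-6.079

Need L with P(δ ≥ L) = 0.90: L = -5.72 − z_{0.1}·0.28.
z = 1.282; L = -5.72 − 1.282 × 0.28 = -6.079.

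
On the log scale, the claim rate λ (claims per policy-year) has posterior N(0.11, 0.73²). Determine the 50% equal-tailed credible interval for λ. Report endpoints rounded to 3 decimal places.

On the log scale the 50% interval is 0.11 ± 0.674 × 0.73 = [-0.3824, 0.6024].
Exponentiate: [e^-0.3824, e^0.6024] = [0.682, 1.826].

[0.682, 1.826]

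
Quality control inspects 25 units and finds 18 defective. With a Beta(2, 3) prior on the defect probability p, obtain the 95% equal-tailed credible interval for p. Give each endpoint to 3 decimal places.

Posterior: Beta(2+18, 3+7) = Beta(20, 10).
Equal-tailed 95% interval: the 0.025 and 0.975 quantiles of Beta(20, 10).
Posterior mean ≈ 0.667, SD ≈ 0.085; a Normal approximation gives roughly [0.501, 0.833].
Exact: F⁻¹(0.025) = 0.492; F⁻¹(0.975) = 0.821.

[0.492, 0.821]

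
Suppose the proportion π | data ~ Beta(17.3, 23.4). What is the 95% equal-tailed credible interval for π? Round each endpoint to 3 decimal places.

[0.279, 0.578]

Posterior: Beta(17.3, 23.4).
Equal-tailed 95% interval: the 0.025 and 0.975 quantiles of Beta(17.3, 23.4).
Posterior mean ≈ 0.425, SD ≈ 0.077; a Normal approximation gives roughly [0.275, 0.575].
Exact: F⁻¹(0.025) = 0.279; F⁻¹(0.975) = 0.578.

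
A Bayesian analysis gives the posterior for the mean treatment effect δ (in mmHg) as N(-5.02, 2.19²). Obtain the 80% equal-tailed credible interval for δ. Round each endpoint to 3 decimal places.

The posterior is symmetric, so the 80% equal-tailed interval is δ = -5.02 ± z·2.19 with z = 1.282.
Half-width: 1.282 × 2.19 = 2.807.
-5.02 − 2.807 = -7.827; -5.02 + 2.807 = -2.213.

[-7.827, -2.213]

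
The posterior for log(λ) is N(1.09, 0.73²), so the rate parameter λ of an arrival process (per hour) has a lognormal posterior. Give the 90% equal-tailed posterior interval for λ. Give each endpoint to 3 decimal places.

[0.895, 9.882]

On the log scale the 90% interval is 1.09 ± 1.645 × 0.73 = [-0.1107, 2.2907].
Exponentiate: [e^-0.1107, e^2.2907] = [0.895, 9.882].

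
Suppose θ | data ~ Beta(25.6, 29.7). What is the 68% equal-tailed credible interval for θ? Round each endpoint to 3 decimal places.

Posterior: Beta(25.6, 29.7).
Equal-tailed 68% interval: the 0.16 and 0.84 quantiles of Beta(25.6, 29.7).
Posterior mean ≈ 0.463, SD ≈ 0.066; a Normal approximation gives roughly [0.397, 0.529].
Exact: F⁻¹(0.16) = 0.396; F⁻¹(0.84) = 0.530.

[0.396, 0.530]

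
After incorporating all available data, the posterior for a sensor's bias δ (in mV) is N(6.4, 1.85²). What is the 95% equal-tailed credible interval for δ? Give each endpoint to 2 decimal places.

The posterior is symmetric, so the 95% equal-tailed interval is δ = 6.4 ± z·1.85 with z = 1.960.
Half-width: 1.960 × 1.85 = 3.63.
6.4 − 3.63 = 2.77; 6.4 + 3.63 = 10.03.

[2.77, 10.03]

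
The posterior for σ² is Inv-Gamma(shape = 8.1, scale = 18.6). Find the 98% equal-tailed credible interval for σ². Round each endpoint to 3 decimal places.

[1.152, 6.273]

Inverse-Gamma(8.1, 18.6) quantiles: F⁻¹(0.01) and F⁻¹(0.99).
Equivalently, 1/σ² ~ Gamma(8.1, rate = 18.6); invert its 0.99 and 0.01 quantiles.
Posterior mean ≈ 2.620, SD ≈ 1.061; a Normal approximation gives roughly [0.152, 5.087].
Exact: lower = 1.152; upper = 6.273.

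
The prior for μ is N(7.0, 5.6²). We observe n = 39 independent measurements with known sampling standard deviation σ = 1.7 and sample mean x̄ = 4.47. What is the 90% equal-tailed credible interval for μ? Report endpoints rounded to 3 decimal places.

Posterior precision = 1/5.6² + 39/1.7² = 0.0319 + 13.4948 = 13.5267, so posterior SD = 0.2719.
Posterior mean = (7.0/5.6² + 39·4.47/1.7²) / 13.5267 = 4.4760.
Interval: 4.4760 ± 1.645 × 0.2719 → [4.029, 4.923].

[4.029, 4.923]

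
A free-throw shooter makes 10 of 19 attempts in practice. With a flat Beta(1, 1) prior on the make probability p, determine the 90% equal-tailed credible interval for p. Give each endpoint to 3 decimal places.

Posterior: Beta(1+10, 1+9) = Beta(11, 10).
Equal-tailed 90% interval: the 0.05 and 0.95 quantiles of Beta(11, 10).
Posterior mean ≈ 0.524, SD ≈ 0.106; a Normal approximation gives roughly [0.349, 0.699].
Exact: F⁻¹(0.05) = 0.347; F⁻¹(0.95) = 0.698.

[0.347, 0.698]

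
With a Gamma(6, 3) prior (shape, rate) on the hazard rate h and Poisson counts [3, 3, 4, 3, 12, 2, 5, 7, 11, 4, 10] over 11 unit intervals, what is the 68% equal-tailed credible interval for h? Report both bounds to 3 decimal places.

[4.407, 5.593]

Posterior: Gamma(6+64, 3+11) = Gamma(70, 14) (shape, rate).
Equal-tailed 68% interval: Gamma(70, 14) quantiles at 0.16 and 0.84.
Posterior mean ≈ 5.000, SD ≈ 0.598; a Normal approximation gives roughly [4.406, 5.594].
Exact: lower = 4.407; upper = 5.593.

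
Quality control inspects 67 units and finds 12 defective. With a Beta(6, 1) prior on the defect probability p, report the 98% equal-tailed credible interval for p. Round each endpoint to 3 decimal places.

[0.139, 0.368]

Posterior: Beta(6+12, 1+55) = Beta(18, 56).
Equal-tailed 98% interval: the 0.01 and 0.99 quantiles of Beta(18, 56).
Posterior mean ≈ 0.243, SD ≈ 0.050; a Normal approximation gives roughly [0.128, 0.358].
Exact: F⁻¹(0.01) = 0.139; F⁻¹(0.99) = 0.368.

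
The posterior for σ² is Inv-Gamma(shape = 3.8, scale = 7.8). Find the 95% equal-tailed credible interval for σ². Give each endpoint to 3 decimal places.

[0.921, 7.880]

Inverse-Gamma(3.8, 7.8) quantiles: F⁻¹(0.025) and F⁻¹(0.975).
Equivalently, 1/σ² ~ Gamma(3.8, rate = 7.8); invert its 0.975 and 0.025 quantiles.
Posterior mean ≈ 2.786, SD ≈ 2.076; a Normal approximation gives roughly [-1.284, 6.855].
Exact: lower = 0.921; upper = 7.880.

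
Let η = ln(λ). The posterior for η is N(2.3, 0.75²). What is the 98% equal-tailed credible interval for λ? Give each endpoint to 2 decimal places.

On the log scale the 98% interval is 2.3 ± 2.326 × 0.75 = [0.5552, 4.0448].
Exponentiate: [e^0.5552, e^4.0448] = [1.74, 57.10].

[1.74, 57.10]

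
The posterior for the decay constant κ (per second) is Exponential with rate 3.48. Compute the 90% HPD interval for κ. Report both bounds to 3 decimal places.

[0.000, 0.662]

The exponential density is strictly decreasing on [0, ∞), so the HPD interval is anchored at 0: [0, q] with P(κ ≤ q) = 0.90.
q = −ln(1 − 0.90) / 3.48 = 2.3026 / 3.48 = 0.662.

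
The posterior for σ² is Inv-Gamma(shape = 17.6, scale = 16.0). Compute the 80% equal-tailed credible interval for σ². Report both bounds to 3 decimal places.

Inverse-Gamma(17.6, 16.0) quantiles: F⁻¹(0.1) and F⁻¹(0.9).
Equivalently, 1/σ² ~ Gamma(17.6, rate = 16.0); invert its 0.9 and 0.1 quantiles.
Posterior mean ≈ 0.964, SD ≈ 0.244; a Normal approximation gives roughly [0.651, 1.277].
Exact: lower = 0.691; upper = 1.282.

[0.691, 1.282]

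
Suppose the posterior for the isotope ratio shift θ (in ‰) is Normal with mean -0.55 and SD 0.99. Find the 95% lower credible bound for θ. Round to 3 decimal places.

-2.178

Need L with P(θ ≥ L) = 0.95: L = -0.55 − z_{0.05}·0.99.
z = 1.645; L = -0.55 − 1.645 × 0.99 = -2.178.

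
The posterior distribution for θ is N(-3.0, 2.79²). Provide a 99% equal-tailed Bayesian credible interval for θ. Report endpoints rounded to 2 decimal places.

The posterior is symmetric, so the 99% equal-tailed interval is θ = -3.0 ± z·2.79 with z = 2.576.
Half-width: 2.576 × 2.79 = 7.19.
-3.0 − 7.19 = -10.19; -3.0 + 7.19 = 4.19.

[-10.19, 4.19]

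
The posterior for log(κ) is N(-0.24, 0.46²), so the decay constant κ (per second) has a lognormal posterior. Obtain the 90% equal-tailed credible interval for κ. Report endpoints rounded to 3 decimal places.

[0.369, 1.676]

On the log scale the 90% interval is -0.24 ± 1.645 × 0.46 = [-0.9966, 0.5166].
Exponentiate: [e^-0.9966, e^0.5166] = [0.369, 1.676].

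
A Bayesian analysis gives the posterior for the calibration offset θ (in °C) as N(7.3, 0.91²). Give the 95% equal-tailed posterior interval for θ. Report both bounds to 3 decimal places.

The posterior is symmetric, so the 95% equal-tailed interval is θ = 7.3 ± z·0.91 with z = 1.960.
Half-width: 1.960 × 0.91 = 1.784.
7.3 − 1.784 = 5.516; 7.3 + 1.784 = 9.084.

[5.516, 9.084]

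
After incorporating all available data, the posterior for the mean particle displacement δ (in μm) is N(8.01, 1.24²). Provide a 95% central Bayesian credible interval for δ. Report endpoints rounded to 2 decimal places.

[5.58, 10.44]

The posterior is symmetric, so the 95% equal-tailed interval is δ = 8.01 ± z·1.24 with z = 1.960.
Half-width: 1.960 × 1.24 = 2.43.
8.01 − 2.43 = 5.58; 8.01 + 2.43 = 10.44.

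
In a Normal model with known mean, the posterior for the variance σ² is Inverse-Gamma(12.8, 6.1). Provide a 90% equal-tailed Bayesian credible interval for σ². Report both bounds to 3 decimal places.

Inverse-Gamma(12.8, 6.1) quantiles: F⁻¹(0.05) and F⁻¹(0.95).
Equivalently, 1/σ² ~ Gamma(12.8, rate = 6.1); invert its 0.95 and 0.05 quantiles.
Posterior mean ≈ 0.517, SD ≈ 0.157; a Normal approximation gives roughly [0.258, 0.776].
Exact: lower = 0.318; upper = 0.809.

[0.318, 0.809]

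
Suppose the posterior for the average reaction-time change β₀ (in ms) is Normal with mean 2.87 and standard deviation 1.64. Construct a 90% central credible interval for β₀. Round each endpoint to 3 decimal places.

The posterior is symmetric, so the 90% equal-tailed interval is β₀ = 2.87 ± z·1.64 with z = 1.645.
Half-width: 1.645 × 1.64 = 2.698.
2.87 − 2.698 = 0.172; 2.87 + 2.698 = 5.568.

[0.172, 5.568]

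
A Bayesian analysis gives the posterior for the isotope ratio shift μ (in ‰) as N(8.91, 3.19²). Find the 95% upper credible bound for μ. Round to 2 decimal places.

Need U with P(μ ≤ U) = 0.95: U = 8.91 + z_{0.05}·3.19.
z = 1.645; U = 8.91 + 1.645 × 3.19 = 14.16.

14.16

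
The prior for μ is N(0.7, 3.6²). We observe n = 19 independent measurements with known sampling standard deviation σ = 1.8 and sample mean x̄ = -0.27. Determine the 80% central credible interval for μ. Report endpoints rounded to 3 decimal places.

Posterior precision = 1/3.6² + 19/1.8² = 0.0772 + 5.8642 = 5.9414, so posterior SD = 0.4103.
Posterior mean = (0.7/3.6² + 19·-0.27/1.8²) / 5.9414 = -0.2574.
Interval: -0.2574 ± 1.282 × 0.4103 → [-0.783, 0.268].

[-0.783, 0.268]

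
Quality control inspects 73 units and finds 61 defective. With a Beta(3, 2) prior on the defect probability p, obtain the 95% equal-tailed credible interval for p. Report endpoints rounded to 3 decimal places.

Posterior: Beta(3+61, 2+12) = Beta(64, 14).
Equal-tailed 95% interval: the 0.025 and 0.975 quantiles of Beta(64, 14).
Posterior mean ≈ 0.821, SD ≈ 0.043; a Normal approximation gives roughly [0.736, 0.905].
Exact: F⁻¹(0.025) = 0.729; F⁻¹(0.975) = 0.897.

[0.729, 0.897]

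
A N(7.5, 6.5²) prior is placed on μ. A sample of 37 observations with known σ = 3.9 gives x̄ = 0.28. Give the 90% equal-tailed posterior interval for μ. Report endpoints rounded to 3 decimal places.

[-0.700, 1.399]

Posterior precision = 1/6.5² + 37/3.9² = 0.0237 + 2.4326 = 2.4563, so posterior SD = 0.6381.
Posterior mean = (7.5/6.5² + 37·0.28/3.9²) / 2.4563 = 0.3496.
Interval: 0.3496 ± 1.645 × 0.6381 → [-0.700, 1.399].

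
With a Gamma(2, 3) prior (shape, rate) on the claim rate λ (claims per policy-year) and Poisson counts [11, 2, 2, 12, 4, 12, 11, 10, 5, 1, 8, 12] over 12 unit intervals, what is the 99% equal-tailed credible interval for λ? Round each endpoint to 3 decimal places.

Posterior: Gamma(2+90, 3+12) = Gamma(92, 15) (shape, rate).
Equal-tailed 99% interval: Gamma(92, 15) quantiles at 0.005 and 0.995.
Posterior mean ≈ 6.133, SD ≈ 0.639; a Normal approximation gives roughly [4.486, 7.780].
Exact: lower = 4.611; upper = 7.905.

[4.611, 7.905]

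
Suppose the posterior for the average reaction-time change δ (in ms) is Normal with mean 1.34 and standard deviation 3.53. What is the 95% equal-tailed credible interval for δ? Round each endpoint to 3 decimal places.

[-5.579, 8.259]

The posterior is symmetric, so the 95% equal-tailed interval is δ = 1.34 ± z·3.53 with z = 1.960.
Half-width: 1.960 × 3.53 = 6.919.
1.34 − 6.919 = -5.579; 1.34 + 6.919 = 8.259.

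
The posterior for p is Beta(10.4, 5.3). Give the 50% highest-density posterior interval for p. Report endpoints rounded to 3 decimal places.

The posterior is unimodal and skewed, so the HPD interval has equal density at both endpoints and is the shortest 50% interval.
Solving f(0.602) = f(0.762) with F(0.762) − F(0.602) = 0.50 gives [0.602, 0.762].
For comparison, the equal-tailed interval is [0.585, 0.747]; the HPD is narrower and shifted toward the mode.

[0.602, 0.762]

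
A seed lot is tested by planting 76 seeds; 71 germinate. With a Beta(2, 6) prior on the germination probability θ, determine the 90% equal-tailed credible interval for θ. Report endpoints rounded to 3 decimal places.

[0.804, 0.924]

Posterior: Beta(2+71, 6+5) = Beta(73, 11).
Equal-tailed 90% interval: the 0.05 and 0.95 quantiles of Beta(73, 11).
Posterior mean ≈ 0.869, SD ≈ 0.037; a Normal approximation gives roughly [0.809, 0.929].
Exact: F⁻¹(0.05) = 0.804; F⁻¹(0.95) = 0.924.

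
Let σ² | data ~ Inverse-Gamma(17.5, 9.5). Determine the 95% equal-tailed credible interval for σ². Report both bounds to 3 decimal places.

Inverse-Gamma(17.5, 9.5) quantiles: F⁻¹(0.025) and F⁻¹(0.975).
Equivalently, 1/σ² ~ Gamma(17.5, rate = 9.5); invert its 0.975 and 0.025 quantiles.
Posterior mean ≈ 0.576, SD ≈ 0.146; a Normal approximation gives roughly [0.289, 0.862].
Exact: lower = 0.357; upper = 0.924.

[0.357, 0.924]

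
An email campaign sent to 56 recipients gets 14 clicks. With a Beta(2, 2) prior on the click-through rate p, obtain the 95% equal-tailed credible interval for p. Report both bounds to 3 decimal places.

[0.164, 0.384]

Posterior: Beta(2+14, 2+42) = Beta(16, 44).
Equal-tailed 95% interval: the 0.025 and 0.975 quantiles of Beta(16, 44).
Posterior mean ≈ 0.267, SD ≈ 0.057; a Normal approximation gives roughly [0.156, 0.378].
Exact: F⁻¹(0.025) = 0.164; F⁻¹(0.975) = 0.384.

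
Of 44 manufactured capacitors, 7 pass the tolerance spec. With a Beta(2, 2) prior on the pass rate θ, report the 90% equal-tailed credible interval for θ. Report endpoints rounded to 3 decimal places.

Posterior: Beta(2+7, 2+37) = Beta(9, 39).
Equal-tailed 90% interval: the 0.05 and 0.95 quantiles of Beta(9, 39).
Posterior mean ≈ 0.188, SD ≈ 0.056; a Normal approximation gives roughly [0.096, 0.279].
Exact: F⁻¹(0.05) = 0.104; F⁻¹(0.95) = 0.286.

[0.104, 0.286]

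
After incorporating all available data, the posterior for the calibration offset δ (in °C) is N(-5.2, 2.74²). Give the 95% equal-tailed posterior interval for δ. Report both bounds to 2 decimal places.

The posterior is symmetric, so the 95% equal-tailed interval is δ = -5.2 ± z·2.74 with z = 1.960.
Half-width: 1.960 × 2.74 = 5.37.
-5.2 − 5.37 = -10.57; -5.2 + 5.37 = 0.17.

[-10.57, 0.17]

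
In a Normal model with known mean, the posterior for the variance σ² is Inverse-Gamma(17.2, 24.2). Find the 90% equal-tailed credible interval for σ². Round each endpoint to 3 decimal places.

[0.986, 2.202]

Inverse-Gamma(17.2, 24.2) quantiles: F⁻¹(0.05) and F⁻¹(0.95).
Equivalently, 1/σ² ~ Gamma(17.2, rate = 24.2); invert its 0.95 and 0.05 quantiles.
Posterior mean ≈ 1.494, SD ≈ 0.383; a Normal approximation gives roughly [0.864, 2.124].
Exact: lower = 0.986; upper = 2.202.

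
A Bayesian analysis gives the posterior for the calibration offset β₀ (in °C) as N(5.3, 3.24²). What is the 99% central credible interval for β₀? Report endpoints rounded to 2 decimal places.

[-3.05, 13.65]

The posterior is symmetric, so the 99% equal-tailed interval is β₀ = 5.3 ± z·3.24 with z = 2.576.
Half-width: 2.576 × 3.24 = 8.35.
5.3 − 8.35 = -3.05; 5.3 + 8.35 = 13.65.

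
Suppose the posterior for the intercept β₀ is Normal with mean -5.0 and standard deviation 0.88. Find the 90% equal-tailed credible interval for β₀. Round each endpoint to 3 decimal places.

The posterior is symmetric, so the 90% equal-tailed interval is β₀ = -5.0 ± z·0.88 with z = 1.645.
Half-width: 1.645 × 0.88 = 1.447.
-5.0 − 1.447 = -6.447; -5.0 + 1.447 = -3.553.

[-6.447, -3.553]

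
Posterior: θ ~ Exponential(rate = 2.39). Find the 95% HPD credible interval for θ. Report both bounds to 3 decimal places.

The exponential density is strictly decreasing on [0, ∞), so the HPD interval is anchored at 0: [0, q] with P(θ ≤ q) = 0.95.
q = −ln(1 − 0.95) / 2.39 = 2.9957 / 2.39 = 1.253.

[0.000, 1.253]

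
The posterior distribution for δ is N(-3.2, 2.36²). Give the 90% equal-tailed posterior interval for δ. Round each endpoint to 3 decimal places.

The posterior is symmetric, so the 90% equal-tailed interval is δ = -3.2 ± z·2.36 with z = 1.645.
Half-width: 1.645 × 2.36 = 3.882.
-3.2 − 3.882 = -7.082; -3.2 + 3.882 = 0.682.

[-7.082, 0.682]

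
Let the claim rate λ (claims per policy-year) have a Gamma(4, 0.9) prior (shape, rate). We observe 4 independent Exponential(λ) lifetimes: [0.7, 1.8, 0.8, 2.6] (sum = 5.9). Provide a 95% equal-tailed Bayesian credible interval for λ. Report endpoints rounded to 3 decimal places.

[0.508, 2.121]

Posterior: Gamma(4+4, 0.9+5.9) = Gamma(8, 6.8) (shape, rate).
Equal-tailed 95% interval: Gamma(8, 6.8) quantiles at 0.025 and 0.975.
Posterior mean ≈ 1.176, SD ≈ 0.416; a Normal approximation gives roughly [0.361, 1.992].
Exact: lower = 0.508; upper = 2.121.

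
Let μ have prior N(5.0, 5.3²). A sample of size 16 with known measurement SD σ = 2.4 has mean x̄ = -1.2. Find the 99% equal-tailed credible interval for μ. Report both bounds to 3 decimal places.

Posterior precision = 1/5.3² + 16/2.4² = 0.0356 + 2.7778 = 2.8134, so posterior SD = 0.5962.
Posterior mean = (5.0/5.3² + 16·-1.2/2.4²) / 2.8134 = -1.1215.
Interval: -1.1215 ± 2.576 × 0.5962 → [-2.657, 0.414].

[-2.657, 0.414]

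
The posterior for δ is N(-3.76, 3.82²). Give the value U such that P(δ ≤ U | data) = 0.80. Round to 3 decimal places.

Need U with P(δ ≤ U) = 0.80: U = -3.76 + z_{0.2}·3.82.
z = 0.842; U = -3.76 + 0.842 × 3.82 = -0.545.

-0.545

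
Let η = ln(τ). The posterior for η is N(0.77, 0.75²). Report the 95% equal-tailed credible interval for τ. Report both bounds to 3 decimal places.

[0.497, 9.393]

On the log scale the 95% interval is 0.77 ± 1.960 × 0.75 = [-0.7000, 2.2400].
Exponentiate: [e^-0.7000, e^2.2400] = [0.497, 9.393].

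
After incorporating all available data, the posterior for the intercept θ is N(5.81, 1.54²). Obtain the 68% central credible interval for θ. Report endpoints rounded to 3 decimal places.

[4.279, 7.341]

The posterior is symmetric, so the 68% equal-tailed interval is θ = 5.81 ± z·1.54 with z = 0.994.
Half-width: 0.994 × 1.54 = 1.531.
5.81 − 1.531 = 4.279; 5.81 + 1.531 = 7.341.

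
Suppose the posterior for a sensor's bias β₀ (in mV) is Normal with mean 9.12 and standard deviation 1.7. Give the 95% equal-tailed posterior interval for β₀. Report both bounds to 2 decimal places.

The posterior is symmetric, so the 95% equal-tailed interval is β₀ = 9.12 ± z·1.7 with z = 1.960.
Half-width: 1.960 × 1.7 = 3.33.
9.12 − 3.33 = 5.79; 9.12 + 3.33 = 12.45.

[5.79, 12.45]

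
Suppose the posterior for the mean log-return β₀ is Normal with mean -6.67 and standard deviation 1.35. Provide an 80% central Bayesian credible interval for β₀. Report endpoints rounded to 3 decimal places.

The posterior is symmetric, so the 80% equal-tailed interval is β₀ = -6.67 ± z·1.35 with z = 1.282.
Half-width: 1.282 × 1.35 = 1.730.
-6.67 − 1.730 = -8.400; -6.67 + 1.730 = -4.940.

[-8.400, -4.940]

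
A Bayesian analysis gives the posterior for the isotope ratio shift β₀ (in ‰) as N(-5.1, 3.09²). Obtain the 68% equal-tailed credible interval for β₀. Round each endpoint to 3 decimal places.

[-8.173, -2.027]

The posterior is symmetric, so the 68% equal-tailed interval is β₀ = -5.1 ± z·3.09 with z = 0.994.
Half-width: 0.994 × 3.09 = 3.073.
-5.1 − 3.073 = -8.173; -5.1 + 3.073 = -2.027.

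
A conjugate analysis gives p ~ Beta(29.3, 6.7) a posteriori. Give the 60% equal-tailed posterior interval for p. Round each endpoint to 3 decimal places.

[0.762, 0.869]

Posterior: Beta(29.3, 6.7).
Equal-tailed 60% interval: the 0.2 and 0.8 quantiles of Beta(29.3, 6.7).
Posterior mean ≈ 0.814, SD ≈ 0.064; a Normal approximation gives roughly [0.760, 0.868].
Exact: F⁻¹(0.2) = 0.762; F⁻¹(0.8) = 0.869.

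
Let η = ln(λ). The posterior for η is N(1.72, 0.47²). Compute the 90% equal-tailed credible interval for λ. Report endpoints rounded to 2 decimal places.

On the log scale the 90% interval is 1.72 ± 1.645 × 0.47 = [0.9469, 2.4931].
Exponentiate: [e^0.9469, e^2.4931] = [2.58, 12.10].

[2.58, 12.10]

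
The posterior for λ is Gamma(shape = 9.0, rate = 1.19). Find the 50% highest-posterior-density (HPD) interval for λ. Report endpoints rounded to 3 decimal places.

The posterior is unimodal and skewed, so the HPD interval has equal density at both endpoints and is the shortest 50% interval.
Solving f(5.230) = f(8.475) with F(8.475) − F(5.230) = 0.50 gives [5.230, 8.475].
For comparison, the equal-tailed interval is [5.746, 9.078]; the HPD is narrower and shifted toward the mode.

[5.230, 8.475]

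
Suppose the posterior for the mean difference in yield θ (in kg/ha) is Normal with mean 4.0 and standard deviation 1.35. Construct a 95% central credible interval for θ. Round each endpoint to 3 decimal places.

The posterior is symmetric, so the 95% equal-tailed interval is θ = 4.0 ± z·1.35 with z = 1.960.
Half-width: 1.960 × 1.35 = 2.646.
4.0 − 2.646 = 1.354; 4.0 + 2.646 = 6.646.

[1.354, 6.646]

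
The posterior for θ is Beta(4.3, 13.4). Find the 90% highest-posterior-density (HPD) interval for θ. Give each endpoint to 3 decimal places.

The posterior is unimodal and skewed, so the HPD interval has equal density at both endpoints and is the shortest 90% interval.
Solving f(0.081) = f(0.398) with F(0.398) − F(0.081) = 0.90 gives [0.081, 0.398].
For comparison, the equal-tailed interval is [0.098, 0.422]; the HPD is narrower and shifted toward the mode.

[0.081, 0.398]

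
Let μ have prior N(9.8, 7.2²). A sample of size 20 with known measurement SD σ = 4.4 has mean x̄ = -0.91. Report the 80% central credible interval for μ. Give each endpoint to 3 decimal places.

Posterior precision = 1/7.2² + 20/4.4² = 0.0193 + 1.0331 = 1.0523, so posterior SD = 0.9748.
Posterior mean = (9.8/7.2² + 20·-0.91/4.4²) / 1.0523 = -0.7137.
Interval: -0.7137 ± 1.282 × 0.9748 → [-1.963, 0.536].

[-1.963, 0.536]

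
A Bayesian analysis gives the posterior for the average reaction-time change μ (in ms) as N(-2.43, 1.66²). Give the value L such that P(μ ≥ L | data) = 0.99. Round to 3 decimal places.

Need L with P(μ ≥ L) = 0.99: L = -2.43 − z_{0.01}·1.66.
z = 2.326; L = -2.43 − 2.326 × 1.66 = -6.292.

-6.292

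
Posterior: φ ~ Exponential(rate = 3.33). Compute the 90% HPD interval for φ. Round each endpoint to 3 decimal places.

The exponential density is strictly decreasing on [0, ∞), so the HPD interval is anchored at 0: [0, q] with P(φ ≤ q) = 0.90.
q = −ln(1 − 0.90) / 3.33 = 2.3026 / 3.33 = 0.691.

[0.000, 0.691]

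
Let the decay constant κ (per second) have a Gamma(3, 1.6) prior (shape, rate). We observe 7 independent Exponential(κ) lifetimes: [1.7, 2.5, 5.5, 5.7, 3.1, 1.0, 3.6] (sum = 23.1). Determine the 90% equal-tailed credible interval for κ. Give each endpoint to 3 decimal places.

[0.220, 0.636]

Posterior: Gamma(3+7, 1.6+23.1) = Gamma(10, 24.7) (shape, rate).
Equal-tailed 90% interval: Gamma(10, 24.7) quantiles at 0.05 and 0.95.
Posterior mean ≈ 0.405, SD ≈ 0.128; a Normal approximation gives roughly [0.194, 0.615].
Exact: lower = 0.220; upper = 0.636.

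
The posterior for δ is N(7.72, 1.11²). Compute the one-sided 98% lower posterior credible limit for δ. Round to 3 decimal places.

5.440

Need L with P(δ ≥ L) = 0.98: L = 7.72 − z_{0.02}·1.11.
z = 2.054; L = 7.72 − 2.054 × 1.11 = 5.440.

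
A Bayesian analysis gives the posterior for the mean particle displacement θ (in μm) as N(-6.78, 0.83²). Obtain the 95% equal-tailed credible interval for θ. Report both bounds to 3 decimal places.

The posterior is symmetric, so the 95% equal-tailed interval is θ = -6.78 ± z·0.83 with z = 1.960.
Half-width: 1.960 × 0.83 = 1.627.
-6.78 − 1.627 = -8.407; -6.78 + 1.627 = -5.153.

[-8.407, -5.153]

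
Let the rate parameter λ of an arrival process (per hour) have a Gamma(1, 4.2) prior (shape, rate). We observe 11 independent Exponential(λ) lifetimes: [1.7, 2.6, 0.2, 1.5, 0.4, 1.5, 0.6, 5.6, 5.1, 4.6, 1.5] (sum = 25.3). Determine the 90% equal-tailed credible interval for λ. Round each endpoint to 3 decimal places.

[0.235, 0.617]

Posterior: Gamma(1+11, 4.2+25.3) = Gamma(12, 29.5) (shape, rate).
Equal-tailed 90% interval: Gamma(12, 29.5) quantiles at 0.05 and 0.95.
Posterior mean ≈ 0.407, SD ≈ 0.117; a Normal approximation gives roughly [0.214, 0.600].
Exact: lower = 0.235; upper = 0.617.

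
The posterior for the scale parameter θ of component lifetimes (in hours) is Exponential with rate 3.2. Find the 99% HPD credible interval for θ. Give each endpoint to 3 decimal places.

The exponential density is strictly decreasing on [0, ∞), so the HPD interval is anchored at 0: [0, q] with P(θ ≤ q) = 0.99.
q = −ln(1 − 0.99) / 3.2 = 4.6052 / 3.2 = 1.439.

[0.000, 1.439]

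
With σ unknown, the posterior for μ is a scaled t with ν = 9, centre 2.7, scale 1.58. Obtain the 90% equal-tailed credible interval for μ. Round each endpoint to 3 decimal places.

The t_9 distribution is symmetric; the 90% interval is 2.7 ± t·1.58 with t_{0.95,9} = 1.833.
Half-width: 1.833 × 1.58 = 2.896.
2.7 − 2.896 = -0.196; 2.7 + 2.896 = 5.596.

[-0.196, 5.596]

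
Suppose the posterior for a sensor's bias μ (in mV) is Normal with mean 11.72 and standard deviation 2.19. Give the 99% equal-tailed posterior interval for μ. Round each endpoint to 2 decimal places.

[6.08, 17.36]

The posterior is symmetric, so the 99% equal-tailed interval is μ = 11.72 ± z·2.19 with z = 2.576.
Half-width: 2.576 × 2.19 = 5.64.
11.72 − 5.64 = 6.08; 11.72 + 5.64 = 17.36.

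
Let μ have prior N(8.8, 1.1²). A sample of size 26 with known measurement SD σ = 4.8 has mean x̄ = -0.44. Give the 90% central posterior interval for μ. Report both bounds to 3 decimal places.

Posterior precision = 1/1.1² + 26/4.8² = 0.8264 + 1.1285 = 1.9549, so posterior SD = 0.7152.
Posterior mean = (8.8/1.1² + 26·-0.44/4.8²) / 1.9549 = 3.4662.
Interval: 3.4662 ± 1.645 × 0.7152 → [2.290, 4.643].

[2.290, 4.643]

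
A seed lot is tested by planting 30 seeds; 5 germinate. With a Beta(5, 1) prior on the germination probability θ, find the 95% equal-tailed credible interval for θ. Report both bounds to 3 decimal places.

Posterior: Beta(5+5, 1+25) = Beta(10, 26).
Equal-tailed 95% interval: the 0.025 and 0.975 quantiles of Beta(10, 26).
Posterior mean ≈ 0.278, SD ≈ 0.074; a Normal approximation gives roughly [0.133, 0.422].
Exact: F⁻¹(0.025) = 0.146; F⁻¹(0.975) = 0.433.

[0.146, 0.433]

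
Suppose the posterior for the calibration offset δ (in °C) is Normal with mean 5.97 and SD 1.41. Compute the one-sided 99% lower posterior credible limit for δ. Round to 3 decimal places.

2.690

Need L with P(δ ≥ L) = 0.99: L = 5.97 − z_{0.01}·1.41.
z = 2.326; L = 5.97 − 2.326 × 1.41 = 2.690.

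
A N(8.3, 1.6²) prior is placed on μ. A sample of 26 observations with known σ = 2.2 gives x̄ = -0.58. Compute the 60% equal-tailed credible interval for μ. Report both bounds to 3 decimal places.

Posterior precision = 1/1.6² + 26/2.2² = 0.3906 + 5.3719 = 5.7625, so posterior SD = 0.4166.
Posterior mean = (8.3/1.6² + 26·-0.58/2.2²) / 5.7625 = 0.0219.
Interval: 0.0219 ± 0.842 × 0.4166 → [-0.329, 0.373].

[-0.329, 0.373]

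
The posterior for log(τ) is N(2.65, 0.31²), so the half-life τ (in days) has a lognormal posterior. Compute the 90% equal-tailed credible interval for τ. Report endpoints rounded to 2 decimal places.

On the log scale the 90% interval is 2.65 ± 1.645 × 0.31 = [2.1401, 3.1599].
Exponentiate: [e^2.1401, e^3.1599] = [8.50, 23.57].

[8.50, 23.57]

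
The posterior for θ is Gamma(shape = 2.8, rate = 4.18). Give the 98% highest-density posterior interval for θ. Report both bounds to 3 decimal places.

The posterior is unimodal and skewed, so the HPD interval has equal density at both endpoints and is the shortest 98% interval.
Solving f(0.034) = f(1.733) with F(1.733) − F(0.034) = 0.98 gives [0.034, 1.733].
For comparison, the equal-tailed interval is [0.088, 1.929]; the HPD is narrower and shifted toward the mode.

[0.034, 1.733]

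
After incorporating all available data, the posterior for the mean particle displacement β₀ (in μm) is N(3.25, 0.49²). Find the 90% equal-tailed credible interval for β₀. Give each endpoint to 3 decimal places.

The posterior is symmetric, so the 90% equal-tailed interval is β₀ = 3.25 ± z·0.49 with z = 1.645.
Half-width: 1.645 × 0.49 = 0.806.
3.25 − 0.806 = 2.444; 3.25 + 0.806 = 4.056.

[2.444, 4.056]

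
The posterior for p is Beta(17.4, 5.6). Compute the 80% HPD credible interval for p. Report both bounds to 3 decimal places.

[0.656, 0.878]

The posterior is unimodal and skewed, so the HPD interval has equal density at both endpoints and is the shortest 80% interval.
Solving f(0.656) = f(0.878) with F(0.878) − F(0.656) = 0.80 gives [0.656, 0.878].
For comparison, the equal-tailed interval is [0.639, 0.864]; the HPD is narrower and shifted toward the mode.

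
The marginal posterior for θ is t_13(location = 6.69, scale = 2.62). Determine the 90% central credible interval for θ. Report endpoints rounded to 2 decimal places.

The t_13 distribution is symmetric; the 90% interval is 6.69 ± t·2.62 with t_{0.95,13} = 1.771.
Half-width: 1.771 × 2.62 = 4.64.
6.69 − 4.64 = 2.05; 6.69 + 4.64 = 11.33.

[2.05, 11.33]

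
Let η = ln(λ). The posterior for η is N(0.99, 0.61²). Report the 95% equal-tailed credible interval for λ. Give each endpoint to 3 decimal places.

[0.814, 8.896]

On the log scale the 95% interval is 0.99 ± 1.960 × 0.61 = [-0.2056, 2.1856].
Exponentiate: [e^-0.2056, e^2.1856] = [0.814, 8.896].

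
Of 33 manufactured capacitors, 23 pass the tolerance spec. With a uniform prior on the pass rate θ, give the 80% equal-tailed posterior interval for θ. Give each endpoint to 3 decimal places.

Posterior: Beta(1+23, 1+10) = Beta(24, 11).
Equal-tailed 80% interval: the 0.1 and 0.9 quantiles of Beta(24, 11).
Posterior mean ≈ 0.686, SD ≈ 0.077; a Normal approximation gives roughly [0.587, 0.785].
Exact: F⁻¹(0.1) = 0.584; F⁻¹(0.9) = 0.783.

[0.584, 0.783]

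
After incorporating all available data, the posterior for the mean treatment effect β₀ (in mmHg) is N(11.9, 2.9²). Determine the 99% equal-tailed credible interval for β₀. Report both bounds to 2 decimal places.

[4.43, 19.37]

The posterior is symmetric, so the 99% equal-tailed interval is β₀ = 11.9 ± z·2.9 with z = 2.576.
Half-width: 2.576 × 2.9 = 7.47.
11.9 − 7.47 = 4.43; 11.9 + 7.47 = 19.37.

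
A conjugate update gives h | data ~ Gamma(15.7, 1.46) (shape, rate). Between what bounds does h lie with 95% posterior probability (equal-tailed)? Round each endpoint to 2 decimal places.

Posterior: Gamma(shape 15.7, rate 1.46).
Equal-tailed 95% interval: Gamma(15.7, 1.46) quantiles at 0.025 and 0.975.
Posterior mean ≈ 10.75, SD ≈ 2.71; a Normal approximation gives roughly [5.43, 16.07].
Exact: lower = 6.11; upper = 16.69.

[6.11, 16.69]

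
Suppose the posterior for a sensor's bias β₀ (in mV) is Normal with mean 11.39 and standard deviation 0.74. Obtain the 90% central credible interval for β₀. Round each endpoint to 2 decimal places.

[10.17, 12.61]

The posterior is symmetric, so the 90% equal-tailed interval is β₀ = 11.39 ± z·0.74 with z = 1.645.
Half-width: 1.645 × 0.74 = 1.22.
11.39 − 1.22 = 10.17; 11.39 + 1.22 = 12.61.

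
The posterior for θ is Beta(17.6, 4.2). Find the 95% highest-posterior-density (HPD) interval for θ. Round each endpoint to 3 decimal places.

The posterior is unimodal and skewed, so the HPD interval has equal density at both endpoints and is the shortest 95% interval.
Solving f(0.645) = f(0.953) with F(0.953) − F(0.645) = 0.95 gives [0.645, 0.953].
For comparison, the equal-tailed interval is [0.622, 0.940]; the HPD is narrower and shifted toward the mode.

[0.645, 0.953]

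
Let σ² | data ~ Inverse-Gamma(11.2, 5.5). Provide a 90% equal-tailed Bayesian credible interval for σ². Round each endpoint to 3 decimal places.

Inverse-Gamma(11.2, 5.5) quantiles: F⁻¹(0.05) and F⁻¹(0.95).
Equivalently, 1/σ² ~ Gamma(11.2, rate = 5.5); invert its 0.95 and 0.05 quantiles.
Posterior mean ≈ 0.539, SD ≈ 0.178; a Normal approximation gives roughly [0.247, 0.832].
Exact: lower = 0.320; upper = 0.870.

[0.320, 0.870]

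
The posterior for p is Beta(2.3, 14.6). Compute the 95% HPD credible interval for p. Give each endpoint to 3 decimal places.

[0.008, 0.294]

The posterior is unimodal and skewed, so the HPD interval has equal density at both endpoints and is the shortest 95% interval.
Solving f(0.008) = f(0.294) with F(0.294) − F(0.008) = 0.95 gives [0.008, 0.294].
For comparison, the equal-tailed interval is [0.022, 0.330]; the HPD is narrower and shifted toward the mode.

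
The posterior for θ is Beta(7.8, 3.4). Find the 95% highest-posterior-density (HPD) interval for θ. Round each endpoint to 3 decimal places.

[0.440, 0.933]

The posterior is unimodal and skewed, so the HPD interval has equal density at both endpoints and is the shortest 95% interval.
Solving f(0.440) = f(0.933) with F(0.933) − F(0.440) = 0.95 gives [0.440, 0.933].
For comparison, the equal-tailed interval is [0.412, 0.915]; the HPD is narrower and shifted toward the mode.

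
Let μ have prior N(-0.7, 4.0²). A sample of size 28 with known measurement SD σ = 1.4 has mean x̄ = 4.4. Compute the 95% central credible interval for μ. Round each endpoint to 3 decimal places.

Posterior precision = 1/4.0² + 28/1.4² = 0.0625 + 14.2857 = 14.3482, so posterior SD = 0.2640.
Posterior mean = (-0.7/4.0² + 28·4.4/1.4²) / 14.3482 = 4.3778.
Interval: 4.3778 ± 1.960 × 0.2640 → [3.860, 4.895].

[3.860, 4.895]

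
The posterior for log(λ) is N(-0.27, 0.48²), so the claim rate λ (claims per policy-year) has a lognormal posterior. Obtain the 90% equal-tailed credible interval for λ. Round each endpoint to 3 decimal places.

[0.347, 1.681]

On the log scale the 90% interval is -0.27 ± 1.645 × 0.48 = [-1.0595, 0.5195].
Exponentiate: [e^-1.0595, e^0.5195] = [0.347, 1.681].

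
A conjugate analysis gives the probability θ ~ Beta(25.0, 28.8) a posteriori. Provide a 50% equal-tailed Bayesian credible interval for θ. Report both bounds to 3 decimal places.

[0.418, 0.510]

Posterior: Beta(25.0, 28.8).
Equal-tailed 50% interval: the 0.25 and 0.75 quantiles of Beta(25.0, 28.8).
Posterior mean ≈ 0.465, SD ≈ 0.067; a Normal approximation gives roughly [0.419, 0.510].
Exact: F⁻¹(0.25) = 0.418; F⁻¹(0.75) = 0.510.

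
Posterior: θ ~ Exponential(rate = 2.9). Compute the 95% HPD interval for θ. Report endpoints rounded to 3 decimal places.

The exponential density is strictly decreasing on [0, ∞), so the HPD interval is anchored at 0: [0, q] with P(θ ≤ q) = 0.95.
q = −ln(1 − 0.95) / 2.9 = 2.9957 / 2.9 = 1.033.

[0.000, 1.033]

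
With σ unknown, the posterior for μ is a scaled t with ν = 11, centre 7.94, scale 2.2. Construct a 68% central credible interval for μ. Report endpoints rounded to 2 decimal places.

[5.65, 10.23]

The t_11 distribution is symmetric; the 68% interval is 7.94 ± t·2.2 with t_{0.84,11} = 1.041.
Half-width: 1.041 × 2.2 = 2.29.
7.94 − 2.29 = 5.65; 7.94 + 2.29 = 10.23.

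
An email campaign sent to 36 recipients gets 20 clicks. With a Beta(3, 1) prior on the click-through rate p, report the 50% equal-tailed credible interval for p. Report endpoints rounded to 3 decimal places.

[0.523, 0.629]

Posterior: Beta(3+20, 1+16) = Beta(23, 17).
Equal-tailed 50% interval: the 0.25 and 0.75 quantiles of Beta(23, 17).
Posterior mean ≈ 0.575, SD ≈ 0.077; a Normal approximation gives roughly [0.523, 0.627].
Exact: F⁻¹(0.25) = 0.523; F⁻¹(0.75) = 0.629.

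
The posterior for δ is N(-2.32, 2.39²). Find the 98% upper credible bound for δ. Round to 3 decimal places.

Need U with P(δ ≤ U) = 0.98: U = -2.32 + z_{0.02}·2.39.
z = 2.054; U = -2.32 + 2.054 × 2.39 = 2.588.

2.588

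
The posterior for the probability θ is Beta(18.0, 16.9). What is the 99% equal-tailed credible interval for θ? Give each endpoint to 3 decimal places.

Posterior: Beta(18.0, 16.9).
Equal-tailed 99% interval: the 0.005 and 0.995 quantiles of Beta(18.0, 16.9).
Posterior mean ≈ 0.516, SD ≈ 0.083; a Normal approximation gives roughly [0.301, 0.731].
Exact: F⁻¹(0.005) = 0.305; F⁻¹(0.995) = 0.723.

[0.305, 0.723]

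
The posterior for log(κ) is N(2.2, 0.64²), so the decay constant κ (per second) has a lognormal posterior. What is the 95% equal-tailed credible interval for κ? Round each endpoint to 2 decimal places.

[2.57, 31.64]

On the log scale the 95% interval is 2.2 ± 1.960 × 0.64 = [0.9456, 3.4544].
Exponentiate: [e^0.9456, e^3.4544] = [2.57, 31.64].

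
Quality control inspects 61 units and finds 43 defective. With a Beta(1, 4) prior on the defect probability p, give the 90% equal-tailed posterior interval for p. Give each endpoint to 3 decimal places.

[0.569, 0.759]

Posterior: Beta(1+43, 4+18) = Beta(44, 22).
Equal-tailed 90% interval: the 0.05 and 0.95 quantiles of Beta(44, 22).
Posterior mean ≈ 0.667, SD ≈ 0.058; a Normal approximation gives roughly [0.572, 0.761].
Exact: F⁻¹(0.05) = 0.569; F⁻¹(0.95) = 0.759.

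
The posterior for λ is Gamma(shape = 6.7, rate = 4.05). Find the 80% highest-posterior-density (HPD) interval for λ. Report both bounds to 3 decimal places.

[0.773, 2.319]

The posterior is unimodal and skewed, so the HPD interval has equal density at both endpoints and is the shortest 80% interval.
Solving f(0.773) = f(2.319) with F(2.319) − F(0.773) = 0.80 gives [0.773, 2.319].
For comparison, the equal-tailed interval is [0.906, 2.508]; the HPD is narrower and shifted toward the mode.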